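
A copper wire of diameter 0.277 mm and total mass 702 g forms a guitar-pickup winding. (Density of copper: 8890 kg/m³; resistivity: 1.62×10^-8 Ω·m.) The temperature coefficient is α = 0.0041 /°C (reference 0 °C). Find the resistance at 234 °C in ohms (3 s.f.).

A = π(d/2)² = π(1.3850e-04 m)² = 6.0263e-08 m²
L = m/(density·A) = 0.702/(8890×6.0263e-08) = 1310 m
R = ρL/A = (1.62×10^-8)(1310)/(6.0263e-08) = 352.3 Ω
R(234 °C) = 352.3 × (1 + 0.0041×234) = 690 Ω

690 Ω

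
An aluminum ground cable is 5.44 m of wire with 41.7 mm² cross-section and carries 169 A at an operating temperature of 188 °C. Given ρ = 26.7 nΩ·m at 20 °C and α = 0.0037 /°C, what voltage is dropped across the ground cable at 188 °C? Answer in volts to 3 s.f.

0.955 V

ρ = 26.7 nΩ·m = 2.67×10^-8 Ω·m
A = 41.7 mm² = 4.170e-05 m²
R₍20₎ = ρL/A = (2.67×10^-8)(5.44)/(4.170e-05) = 0.003483 Ω
R₍188₎ = R₍20₎(1 + αΔT) = 0.003483 × (1 + 0.0037×168) = 0.005648 Ω
V = IR = 169 × 0.005648 = 0.955 V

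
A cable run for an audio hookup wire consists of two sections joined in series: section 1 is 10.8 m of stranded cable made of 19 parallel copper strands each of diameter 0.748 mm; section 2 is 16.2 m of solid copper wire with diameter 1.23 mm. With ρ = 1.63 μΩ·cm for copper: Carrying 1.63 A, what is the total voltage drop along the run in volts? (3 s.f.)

ρ = 1.63 μΩ·cm = 1.63×10^-8 Ω·m
Section 1: A_strand = π(3.7400e-04)² = 4.394e-07 m²; R₁ = ρL/(N·A_s) = (1.63×10^-8)(10.8)/(19×4.394e-07) = 0.02108 Ω
Section 2: A = π(d/2)² = π(6.1500e-04 m)² = 1.188e-06 m²
R₂ = (1.63×10^-8)(16.2)/(1.188e-06) = 0.2222 Ω
R = R₁ + R₂ = 0.2433 Ω
V = IR = 1.63 × 0.2433 = 0.397 V

0.397 V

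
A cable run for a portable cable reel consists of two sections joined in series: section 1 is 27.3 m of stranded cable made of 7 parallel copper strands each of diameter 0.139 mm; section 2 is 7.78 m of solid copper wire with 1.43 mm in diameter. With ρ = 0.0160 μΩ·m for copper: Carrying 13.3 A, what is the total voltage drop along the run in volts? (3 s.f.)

55.7 V

ρ = 0.0160 μΩ·m = 1.60×10^-8 Ω·m
Section 1: A_strand = π(6.9500e-05)² = 1.517e-08 m²; R₁ = ρL/(N·A_s) = (1.60×10^-8)(27.3)/(7×1.517e-08) = 4.112 Ω
Section 2: A = π(d/2)² = π(7.1500e-04 m)² = 1.606e-06 m²
R₂ = (1.60×10^-8)(7.78)/(1.606e-06) = 0.07751 Ω
R = R₁ + R₂ = 4.19 Ω
V = IR = 13.3 × 4.19 = 55.7 V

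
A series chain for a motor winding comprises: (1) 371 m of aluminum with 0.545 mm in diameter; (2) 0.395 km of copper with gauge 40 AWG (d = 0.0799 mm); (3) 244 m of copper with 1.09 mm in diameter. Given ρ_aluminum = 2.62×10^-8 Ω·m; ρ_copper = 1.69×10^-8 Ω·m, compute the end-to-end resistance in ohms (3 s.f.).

1380 Ω

Seg 1: A = π(d/2)² = π(2.7250e-04 m)² = 2.333e-07 m²
R_1 = (2.62×10^-8)(371)/(2.333e-07) = 41.67 Ω
Seg 2: A = π(0.0799/2 mm)² = π(3.9950e-05 m)² = 5.014e-09 m²
R_2 = (1.69×10^-8)(395)/(5.014e-09) = 1331 Ω
Seg 3: A = π(d/2)² = π(5.4500e-04 m)² = 9.331e-07 m²
R_3 = (1.69×10^-8)(244)/(9.331e-07) = 4.419 Ω
R_total = R_1 + R_2 + R_3 = 1380 Ω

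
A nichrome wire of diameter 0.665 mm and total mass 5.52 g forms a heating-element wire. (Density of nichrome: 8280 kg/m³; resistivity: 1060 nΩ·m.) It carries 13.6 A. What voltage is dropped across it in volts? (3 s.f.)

ρ = 1060 nΩ·m = 1.06×10^-6 Ω·m
A = π(d/2)² = π(3.3250e-04 m)² = 3.4732e-07 m²
L = m/(density·A) = 0.00552/(8280×3.4732e-07) = 1.919 m
R = ρL/A = (1.06×10^-6)(1.919)/(3.4732e-07) = 5.858 Ω
V = IR = 13.6 × 5.858 = 79.7 V

79.7 V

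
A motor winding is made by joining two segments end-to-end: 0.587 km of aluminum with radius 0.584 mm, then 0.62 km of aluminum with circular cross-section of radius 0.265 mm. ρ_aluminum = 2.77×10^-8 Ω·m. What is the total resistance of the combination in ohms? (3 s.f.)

Segment 1: A = πr² = π(5.8400e-04 m)² = 1.071e-06 m²
R₁ = ρL/A = (2.77×10^-8)(587)/(1.071e-06) = 15.18 Ω
Segment 2: A = πr² = π(2.6500e-04 m)² = 2.206e-07 m²
R₂ = (2.77×10^-8)(620)/(2.206e-07) = 77.84 Ω
R = R₁ + R₂ = 93.0 Ω

93.0 Ω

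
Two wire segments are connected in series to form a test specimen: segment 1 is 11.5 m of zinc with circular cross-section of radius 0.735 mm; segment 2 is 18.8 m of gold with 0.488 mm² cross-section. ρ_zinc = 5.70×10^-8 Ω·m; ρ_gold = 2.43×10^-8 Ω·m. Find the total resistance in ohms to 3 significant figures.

Segment 1: A = πr² = π(7.3500e-04 m)² = 1.697e-06 m²
R₁ = ρL/A = (5.70×10^-8)(11.5)/(1.697e-06) = 0.3862 Ω
Segment 2: A = 0.488 mm² = 4.880e-07 m²
R₂ = (2.43×10^-8)(18.8)/(4.880e-07) = 0.9361 Ω
R = R₁ + R₂ = 1.32 Ω

1.32 Ω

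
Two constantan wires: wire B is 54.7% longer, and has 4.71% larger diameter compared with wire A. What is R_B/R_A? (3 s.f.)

1.41

R ∝ L/d², so R_B/R_A = (1 + 54.7/100) × (1 + 4.71/100)⁻²
= 1.547 × 0.9121 = 1.41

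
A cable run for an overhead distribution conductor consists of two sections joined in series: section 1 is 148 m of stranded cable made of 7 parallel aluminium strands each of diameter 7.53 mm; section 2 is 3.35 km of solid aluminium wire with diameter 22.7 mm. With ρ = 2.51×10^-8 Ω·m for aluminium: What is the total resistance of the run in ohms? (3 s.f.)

0.220 Ω

Section 1: A_strand = π(3.7650e-03)² = 4.453e-05 m²; R₁ = ρL/(N·A_s) = (2.51×10^-8)(148)/(7×4.453e-05) = 0.01192 Ω
Section 2: A = π(d/2)² = π(1.1350e-02 m)² = 4.047e-04 m²
R₂ = (2.51×10^-8)(3350)/(4.047e-04) = 0.2078 Ω
R = R₁ + R₂ = 0.220 Ω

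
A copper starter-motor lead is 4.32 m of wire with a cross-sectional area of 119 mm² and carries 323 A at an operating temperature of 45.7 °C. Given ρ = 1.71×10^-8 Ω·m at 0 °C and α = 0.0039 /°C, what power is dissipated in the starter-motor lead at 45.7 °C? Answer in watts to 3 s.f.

76.3 W

A = 119 mm² = 1.190e-04 m²
R₍0₎ = ρL/A = (1.71×10^-8)(4.32)/(1.190e-04) = 6.208×10^-4 Ω
R₍45.7₎ = R₍0₎(1 + αΔT) = 6.208×10^-4 × (1 + 0.0039×45.7) = 7.314×10^-4 Ω
P = I²R = (323)² × 7.314×10^-4 = 76.3 W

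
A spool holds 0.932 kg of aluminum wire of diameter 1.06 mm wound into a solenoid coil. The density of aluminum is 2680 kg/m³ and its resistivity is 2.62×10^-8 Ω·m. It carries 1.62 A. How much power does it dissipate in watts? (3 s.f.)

30.7 W

A = π(d/2)² = π(5.3000e-04 m)² = 8.8247e-07 m²
L = m/(density·A) = 0.932/(2680×8.8247e-07) = 394.1 m
R = ρL/A = (2.62×10^-8)(394.1)/(8.8247e-07) = 11.7 Ω
P = I²R = (1.62)² × 11.7 = 30.7 W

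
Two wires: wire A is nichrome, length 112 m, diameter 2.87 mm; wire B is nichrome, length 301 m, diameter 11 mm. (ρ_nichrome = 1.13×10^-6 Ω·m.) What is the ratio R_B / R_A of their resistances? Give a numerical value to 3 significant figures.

0.183

R ∝ ρL/d², so R_B/R_A = (L_B/L_A) × (d_A/d_B)²
= (301/112) × (2.87/11)² = 0.183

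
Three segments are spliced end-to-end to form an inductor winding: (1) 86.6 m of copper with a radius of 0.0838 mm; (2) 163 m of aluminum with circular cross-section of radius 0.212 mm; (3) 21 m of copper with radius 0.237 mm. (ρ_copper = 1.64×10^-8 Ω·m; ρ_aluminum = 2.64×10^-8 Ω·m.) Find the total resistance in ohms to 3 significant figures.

96.8 Ω

Seg 1: A = πr² = π(8.3800e-05 m)² = 2.206e-08 m²
R_1 = (1.64×10^-8)(86.6)/(2.206e-08) = 64.38 Ω
Seg 2: A = πr² = π(2.1200e-04 m)² = 1.412e-07 m²
R_2 = (2.64×10^-8)(163)/(1.412e-07) = 30.48 Ω
Seg 3: A = πr² = π(2.3700e-04 m)² = 1.765e-07 m²
R_3 = (1.64×10^-8)(21)/(1.765e-07) = 1.952 Ω
R_total = R_1 + R_2 + R_3 = 96.8 Ω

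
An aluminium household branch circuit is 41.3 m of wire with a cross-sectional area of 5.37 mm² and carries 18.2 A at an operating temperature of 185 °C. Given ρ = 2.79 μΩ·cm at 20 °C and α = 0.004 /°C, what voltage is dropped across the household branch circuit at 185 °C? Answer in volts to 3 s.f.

6.48 V

ρ = 2.79 μΩ·cm = 2.79×10^-8 Ω·m
A = 5.37 mm² = 5.370e-06 m²
R₍20₎ = ρL/A = (2.79×10^-8)(41.3)/(5.370e-06) = 0.2146 Ω
R₍185₎ = R₍20₎(1 + αΔT) = 0.2146 × (1 + 0.004×165) = 0.3562 Ω
V = IR = 18.2 × 0.3562 = 6.48 V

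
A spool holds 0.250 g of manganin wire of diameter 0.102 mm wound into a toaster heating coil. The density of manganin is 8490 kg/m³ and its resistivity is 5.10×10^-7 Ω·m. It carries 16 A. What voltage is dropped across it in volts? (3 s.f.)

3600 V

A = π(d/2)² = π(5.1000e-05 m)² = 8.1713e-09 m²
L = m/(density·A) = 2.500×10^-4/(8490×8.1713e-09) = 3.604 m
R = ρL/A = (5.10×10^-7)(3.604)/(8.1713e-09) = 224.9 Ω
V = IR = 16 × 224.9 = 3600 V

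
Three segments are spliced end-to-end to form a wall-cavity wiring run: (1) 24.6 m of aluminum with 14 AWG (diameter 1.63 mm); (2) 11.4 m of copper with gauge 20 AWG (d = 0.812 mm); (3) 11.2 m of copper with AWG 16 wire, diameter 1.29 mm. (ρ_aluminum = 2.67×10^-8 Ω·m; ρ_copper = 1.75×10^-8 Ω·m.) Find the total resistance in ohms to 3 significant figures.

0.850 Ω

Seg 1: A = π(1.63/2 mm)² = π(8.1500e-04 m)² = 2.087e-06 m²
R_1 = (2.67×10^-8)(24.6)/(2.087e-06) = 0.3148 Ω
Seg 2: A = π(0.812/2 mm)² = π(4.0600e-04 m)² = 5.178e-07 m²
R_2 = (1.75×10^-8)(11.4)/(5.178e-07) = 0.3852 Ω
Seg 3: A = π(1.29/2 mm)² = π(6.4500e-04 m)² = 1.307e-06 m²
R_3 = (1.75×10^-8)(11.2)/(1.307e-06) = 0.15 Ω
R_total = R_1 + R_2 + R_3 = 0.850 Ω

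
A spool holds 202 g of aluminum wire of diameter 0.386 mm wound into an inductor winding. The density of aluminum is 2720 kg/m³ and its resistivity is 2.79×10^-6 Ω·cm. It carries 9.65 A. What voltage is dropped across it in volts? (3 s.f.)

1460 V

ρ = 2.79×10^-6 Ω·cm = 2.79×10^-8 Ω·m
A = π(d/2)² = π(1.9300e-04 m)² = 1.1702e-07 m²
L = m/(density·A) = 0.202/(2720×1.1702e-07) = 634.6 m
R = ρL/A = (2.79×10^-8)(634.6)/(1.1702e-07) = 151.3 Ω
V = IR = 9.65 × 151.3 = 1460 V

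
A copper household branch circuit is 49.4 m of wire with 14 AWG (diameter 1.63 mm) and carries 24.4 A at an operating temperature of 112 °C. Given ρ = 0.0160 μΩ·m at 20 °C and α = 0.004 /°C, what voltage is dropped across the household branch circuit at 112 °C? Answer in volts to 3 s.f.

ρ = 0.0160 μΩ·m = 1.60×10^-8 Ω·m
A = π(1.63/2 mm)² = π(8.1500e-04 m)² = 2.087e-06 m²
R₍20₎ = ρL/A = (1.60×10^-8)(49.4)/(2.087e-06) = 0.3788 Ω
R₍112₎ = R₍20₎(1 + αΔT) = 0.3788 × (1 + 0.004×92) = 0.5182 Ω
V = IR = 24.4 × 0.5182 = 12.6 V

12.6 V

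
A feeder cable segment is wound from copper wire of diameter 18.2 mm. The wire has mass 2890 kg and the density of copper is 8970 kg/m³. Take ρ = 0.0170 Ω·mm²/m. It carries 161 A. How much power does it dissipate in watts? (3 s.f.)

ρ = 0.0170 Ω·mm²/m = 1.70×10^-8 Ω·m
A = π(d/2)² = π(9.1000e-03 m)² = 2.6016e-04 m²
L = m/(density·A) = 2890/(8970×2.6016e-04) = 1238 m
R = ρL/A = (1.70×10^-8)(1238)/(2.6016e-04) = 0.08093 Ω
P = I²R = (161)² × 0.08093 = 2100 W

2100 W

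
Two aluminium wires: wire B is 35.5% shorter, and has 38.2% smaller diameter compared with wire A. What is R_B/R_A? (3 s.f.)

1.69

R ∝ L/d², so R_B/R_A = (1 − 35.5/100) × (1 − 38.2/100)⁻²
= 0.645 × 2.618 = 1.69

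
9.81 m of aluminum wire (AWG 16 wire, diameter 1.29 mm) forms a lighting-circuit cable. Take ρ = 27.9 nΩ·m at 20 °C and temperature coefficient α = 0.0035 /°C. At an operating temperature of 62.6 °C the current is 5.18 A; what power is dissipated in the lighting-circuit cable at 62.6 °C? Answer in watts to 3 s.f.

6.46 W

ρ = 27.9 nΩ·m = 2.79×10^-8 Ω·m
A = π(1.29/2 mm)² = π(6.4500e-04 m)² = 1.307e-06 m²
R₍20₎ = ρL/A = (2.79×10^-8)(9.81)/(1.307e-06) = 0.2094 Ω
R₍62.6₎ = R₍20₎(1 + αΔT) = 0.2094 × (1 + 0.0035×42.6) = 0.2406 Ω
P = I²R = (5.18)² × 0.2406 = 6.46 W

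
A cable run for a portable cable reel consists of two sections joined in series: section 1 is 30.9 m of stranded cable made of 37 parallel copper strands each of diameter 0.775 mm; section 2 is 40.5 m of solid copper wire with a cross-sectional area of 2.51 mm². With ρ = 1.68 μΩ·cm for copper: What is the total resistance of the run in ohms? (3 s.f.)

ρ = 1.68 μΩ·cm = 1.68×10^-8 Ω·m
Section 1: A_strand = π(3.8750e-04)² = 4.717e-07 m²; R₁ = ρL/(N·A_s) = (1.68×10^-8)(30.9)/(37×4.717e-07) = 0.02974 Ω
Section 2: A = 2.51 mm² = 2.510e-06 m²
R₂ = (1.68×10^-8)(40.5)/(2.510e-06) = 0.2711 Ω
R = R₁ + R₂ = 0.301 Ω

0.301 Ω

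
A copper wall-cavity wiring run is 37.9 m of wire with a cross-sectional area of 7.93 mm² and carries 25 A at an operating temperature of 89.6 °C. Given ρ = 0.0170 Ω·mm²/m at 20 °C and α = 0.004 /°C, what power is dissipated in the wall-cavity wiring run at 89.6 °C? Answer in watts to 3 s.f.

ρ = 0.0170 Ω·mm²/m = 1.70×10^-8 Ω·m
A = 7.93 mm² = 7.930e-06 m²
R₍20₎ = ρL/A = (1.70×10^-8)(37.9)/(7.930e-06) = 0.08125 Ω
R₍89.6₎ = R₍20₎(1 + αΔT) = 0.08125 × (1 + 0.004×69.6) = 0.1039 Ω
P = I²R = (25)² × 0.1039 = 64.9 W

64.9 W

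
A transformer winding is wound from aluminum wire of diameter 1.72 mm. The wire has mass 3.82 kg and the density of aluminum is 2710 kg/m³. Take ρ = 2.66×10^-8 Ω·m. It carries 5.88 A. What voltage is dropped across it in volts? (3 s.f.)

40.8 V

A = π(d/2)² = π(8.6000e-04 m)² = 2.3235e-06 m²
L = m/(density·A) = 3.82/(2710×2.3235e-06) = 606.7 m
R = ρL/A = (2.66×10^-8)(606.7)/(2.3235e-06) = 6.945 Ω
V = IR = 5.88 × 6.945 = 40.8 V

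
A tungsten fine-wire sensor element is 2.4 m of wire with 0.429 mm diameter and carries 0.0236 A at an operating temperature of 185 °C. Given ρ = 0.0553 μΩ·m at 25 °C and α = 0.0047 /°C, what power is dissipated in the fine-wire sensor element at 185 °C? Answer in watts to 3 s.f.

ρ = 0.0553 μΩ·m = 5.53×10^-8 Ω·m
A = π(d/2)² = π(2.1450e-04 m)² = 1.445e-07 m²
R₍25₎ = ρL/A = (5.53×10^-8)(2.4)/(1.445e-07) = 0.9182 Ω
R₍185₎ = R₍25₎(1 + αΔT) = 0.9182 × (1 + 0.0047×160) = 1.609 Ω
P = I²R = (0.0236)² × 1.609 = 8.96×10^-4 W

8.96×10^-4 W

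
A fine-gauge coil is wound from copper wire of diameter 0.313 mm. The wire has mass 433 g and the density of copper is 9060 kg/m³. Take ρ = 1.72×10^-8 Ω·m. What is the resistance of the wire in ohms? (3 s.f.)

139 Ω

A = π(d/2)² = π(1.5650e-04 m)² = 7.6945e-08 m²
L = m/(density·A) = 0.433/(9060×7.6945e-08) = 621.1 m
R = ρL/A = (1.72×10^-8)(621.1)/(7.6945e-08) = 139 Ω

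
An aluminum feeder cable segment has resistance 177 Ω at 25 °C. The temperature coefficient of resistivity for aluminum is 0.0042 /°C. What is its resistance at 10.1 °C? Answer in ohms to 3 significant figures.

166 Ω

ΔT = 10.1 − 25 = -14.9 °C
R = R₀(1 + αΔT) = 177 × (1 + 0.0042×-14.9) = 177 × 0.9374 = 166 Ω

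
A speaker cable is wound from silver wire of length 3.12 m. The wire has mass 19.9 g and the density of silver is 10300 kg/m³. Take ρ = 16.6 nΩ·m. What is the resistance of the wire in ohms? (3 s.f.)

0.0836 Ω

ρ = 16.6 nΩ·m = 1.66×10^-8 Ω·m
A = m/(density·L) = 0.0199/(10300×3.12) = 6.1924e-07 m²
R = ρL/A = (1.66×10^-8)(3.12)/(6.1924e-07) = 0.0836 Ω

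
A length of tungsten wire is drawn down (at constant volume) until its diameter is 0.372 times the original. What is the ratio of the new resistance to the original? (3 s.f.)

Volume constant ⇒ L' = L/r² with r = 0.372. R' = ρL'/A' = ρ(L/r²)/(πr²d₀²/4) = R/r⁴.
Factor = 52.2

52.2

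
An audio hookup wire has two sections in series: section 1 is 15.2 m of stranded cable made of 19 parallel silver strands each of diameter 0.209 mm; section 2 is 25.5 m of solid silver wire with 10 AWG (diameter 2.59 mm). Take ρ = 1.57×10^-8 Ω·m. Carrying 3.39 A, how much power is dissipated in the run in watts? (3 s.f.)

Section 1: A_strand = π(1.0450e-04)² = 3.431e-08 m²; R₁ = ρL/(N·A_s) = (1.57×10^-8)(15.2)/(19×3.431e-08) = 0.3661 Ω
Section 2: A = π(2.59/2 mm)² = π(1.2950e-03 m)² = 5.269e-06 m²
R₂ = (1.57×10^-8)(25.5)/(5.269e-06) = 0.07599 Ω
R = R₁ + R₂ = 0.4421 Ω
P = I²R = (3.39)² × 0.4421 = 5.08 W

5.08 W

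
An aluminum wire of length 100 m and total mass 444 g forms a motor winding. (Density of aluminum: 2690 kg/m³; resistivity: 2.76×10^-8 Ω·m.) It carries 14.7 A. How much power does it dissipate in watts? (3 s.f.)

A = m/(density·L) = 0.444/(2690×100) = 1.6506e-06 m²
R = ρL/A = (2.76×10^-8)(100)/(1.6506e-06) = 1.672 Ω
P = I²R = (14.7)² × 1.672 = 361 W

361 W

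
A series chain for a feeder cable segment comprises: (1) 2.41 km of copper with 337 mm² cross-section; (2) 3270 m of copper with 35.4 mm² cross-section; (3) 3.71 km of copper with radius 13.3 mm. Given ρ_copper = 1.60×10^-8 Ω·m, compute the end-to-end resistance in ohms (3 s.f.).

Seg 1: A = 337 mm² = 3.370e-04 m²
R_1 = (1.60×10^-8)(2410)/(3.370e-04) = 0.1144 Ω
Seg 2: A = 35.4 mm² = 3.540e-05 m²
R_2 = (1.60×10^-8)(3270)/(3.540e-05) = 1.478 Ω
Seg 3: A = πr² = π(1.3300e-02 m)² = 5.557e-04 m²
R_3 = (1.60×10^-8)(3710)/(5.557e-04) = 0.1068 Ω
R_total = R_1 + R_2 + R_3 = 1.70 Ω

1.70 Ω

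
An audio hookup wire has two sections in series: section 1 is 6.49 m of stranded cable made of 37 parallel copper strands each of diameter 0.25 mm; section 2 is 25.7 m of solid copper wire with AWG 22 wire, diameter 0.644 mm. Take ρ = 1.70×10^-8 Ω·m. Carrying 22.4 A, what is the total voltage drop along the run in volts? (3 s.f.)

31.4 V

Section 1: A_strand = π(1.2500e-04)² = 4.909e-08 m²; R₁ = ρL/(N·A_s) = (1.70×10^-8)(6.49)/(37×4.909e-08) = 0.06075 Ω
Section 2: A = π(0.644/2 mm)² = π(3.2200e-04 m)² = 3.257e-07 m²
R₂ = (1.70×10^-8)(25.7)/(3.257e-07) = 1.341 Ω
R = R₁ + R₂ = 1.402 Ω
V = IR = 22.4 × 1.402 = 31.4 V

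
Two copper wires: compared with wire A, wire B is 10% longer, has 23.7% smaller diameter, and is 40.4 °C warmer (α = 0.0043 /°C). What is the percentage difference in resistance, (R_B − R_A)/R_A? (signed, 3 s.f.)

R ∝ ρL/d² with ρ ∝ (1+αΔT), so R_B/R_A = (1 + 10/100) × (1 − 23.7/100)⁻² × (1 + 0.0043×40.4)
= 1.1 × 1.718 × 1.174 = 2.218
(R_B − R_A)/R_A = 2.218 − 1 = 122%

122%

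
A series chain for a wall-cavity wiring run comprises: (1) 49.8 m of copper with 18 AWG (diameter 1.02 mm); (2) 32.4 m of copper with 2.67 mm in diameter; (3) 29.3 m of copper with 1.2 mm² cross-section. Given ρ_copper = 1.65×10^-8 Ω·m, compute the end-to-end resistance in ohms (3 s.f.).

1.50 Ω

Seg 1: A = π(1.02/2 mm)² = π(5.1000e-04 m)² = 8.171e-07 m²
R_1 = (1.65×10^-8)(49.8)/(8.171e-07) = 1.006 Ω
Seg 2: A = π(d/2)² = π(1.3350e-03 m)² = 5.599e-06 m²
R_2 = (1.65×10^-8)(32.4)/(5.599e-06) = 0.09548 Ω
Seg 3: A = 1.2 mm² = 1.200e-06 m²
R_3 = (1.65×10^-8)(29.3)/(1.200e-06) = 0.4029 Ω
R_total = R_1 + R_2 + R_3 = 1.50 Ω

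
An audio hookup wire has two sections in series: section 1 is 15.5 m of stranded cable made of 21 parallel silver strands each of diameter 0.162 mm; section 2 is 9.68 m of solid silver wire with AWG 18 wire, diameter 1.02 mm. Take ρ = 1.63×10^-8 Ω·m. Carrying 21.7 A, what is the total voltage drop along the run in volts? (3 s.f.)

16.9 V

Section 1: A_strand = π(8.1000e-05)² = 2.061e-08 m²; R₁ = ρL/(N·A_s) = (1.63×10^-8)(15.5)/(21×2.061e-08) = 0.5837 Ω
Section 2: A = π(1.02/2 mm)² = π(5.1000e-04 m)² = 8.171e-07 m²
R₂ = (1.63×10^-8)(9.68)/(8.171e-07) = 0.1931 Ω
R = R₁ + R₂ = 0.7768 Ω
V = IR = 21.7 × 0.7768 = 16.9 V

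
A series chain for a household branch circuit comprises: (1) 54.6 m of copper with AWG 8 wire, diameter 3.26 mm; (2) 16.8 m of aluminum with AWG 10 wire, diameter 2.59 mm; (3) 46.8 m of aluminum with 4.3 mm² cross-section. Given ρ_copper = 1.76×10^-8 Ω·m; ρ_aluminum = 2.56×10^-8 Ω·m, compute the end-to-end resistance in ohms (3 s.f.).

0.475 Ω

Seg 1: A = π(3.26/2 mm)² = π(1.6300e-03 m)² = 8.347e-06 m²
R_1 = (1.76×10^-8)(54.6)/(8.347e-06) = 0.1151 Ω
Seg 2: A = π(2.59/2 mm)² = π(1.2950e-03 m)² = 5.269e-06 m²
R_2 = (2.56×10^-8)(16.8)/(5.269e-06) = 0.08163 Ω
Seg 3: A = 4.3 mm² = 4.300e-06 m²
R_3 = (2.56×10^-8)(46.8)/(4.300e-06) = 0.2786 Ω
R_total = R_1 + R_2 + R_3 = 0.475 Ω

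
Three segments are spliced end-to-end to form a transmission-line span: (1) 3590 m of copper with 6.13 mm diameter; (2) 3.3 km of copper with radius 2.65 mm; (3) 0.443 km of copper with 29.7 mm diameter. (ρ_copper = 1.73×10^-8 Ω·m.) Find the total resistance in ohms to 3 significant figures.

4.70 Ω

Seg 1: A = π(d/2)² = π(3.0650e-03 m)² = 2.951e-05 m²
R_1 = (1.73×10^-8)(3590)/(2.951e-05) = 2.104 Ω
Seg 2: A = πr² = π(2.6500e-03 m)² = 2.206e-05 m²
R_2 = (1.73×10^-8)(3300)/(2.206e-05) = 2.588 Ω
Seg 3: A = π(d/2)² = π(1.4850e-02 m)² = 6.928e-04 m²
R_3 = (1.73×10^-8)(443)/(6.928e-04) = 0.01106 Ω
R_total = R_1 + R_2 + R_3 = 4.70 Ω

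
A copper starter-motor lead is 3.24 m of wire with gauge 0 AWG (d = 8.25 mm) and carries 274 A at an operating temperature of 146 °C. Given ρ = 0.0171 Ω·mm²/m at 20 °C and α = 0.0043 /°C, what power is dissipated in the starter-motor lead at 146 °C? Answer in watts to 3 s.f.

120 W

ρ = 0.0171 Ω·mm²/m = 1.71×10^-8 Ω·m
A = π(8.25/2 mm)² = π(4.1250e-03 m)² = 5.346e-05 m²
R₍20₎ = ρL/A = (1.71×10^-8)(3.24)/(5.346e-05) = 0.001036 Ω
R₍146₎ = R₍20₎(1 + αΔT) = 0.001036 × (1 + 0.0043×126) = 0.001598 Ω
P = I²R = (274)² × 0.001598 = 120 W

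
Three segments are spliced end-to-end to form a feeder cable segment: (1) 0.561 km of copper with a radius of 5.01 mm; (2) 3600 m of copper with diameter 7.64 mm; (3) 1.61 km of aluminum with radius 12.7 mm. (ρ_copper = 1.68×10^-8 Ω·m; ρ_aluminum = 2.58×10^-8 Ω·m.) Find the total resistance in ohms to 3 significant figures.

1.52 Ω

Seg 1: A = πr² = π(5.0100e-03 m)² = 7.885e-05 m²
R_1 = (1.68×10^-8)(561)/(7.885e-05) = 0.1195 Ω
Seg 2: A = π(d/2)² = π(3.8200e-03 m)² = 4.584e-05 m²
R_2 = (1.68×10^-8)(3600)/(4.584e-05) = 1.319 Ω
Seg 3: A = πr² = π(1.2700e-02 m)² = 5.067e-04 m²
R_3 = (2.58×10^-8)(1610)/(5.067e-04) = 0.08198 Ω
R_total = R_1 + R_2 + R_3 = 1.52 Ω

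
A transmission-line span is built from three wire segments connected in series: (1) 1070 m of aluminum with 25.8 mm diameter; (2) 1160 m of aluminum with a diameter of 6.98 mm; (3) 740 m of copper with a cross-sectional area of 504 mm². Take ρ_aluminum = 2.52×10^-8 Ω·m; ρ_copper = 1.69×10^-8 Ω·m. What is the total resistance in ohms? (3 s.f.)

0.840 Ω

Seg 1: A = π(d/2)² = π(1.2900e-02 m)² = 5.228e-04 m²
R_1 = (2.52×10^-8)(1070)/(5.228e-04) = 0.05158 Ω
Seg 2: A = π(d/2)² = π(3.4900e-03 m)² = 3.826e-05 m²
R_2 = (2.52×10^-8)(1160)/(3.826e-05) = 0.7639 Ω
Seg 3: A = 504 mm² = 5.040e-04 m²
R_3 = (1.69×10^-8)(740)/(5.040e-04) = 0.02481 Ω
R_total = R_1 + R_2 + R_3 = 0.840 Ω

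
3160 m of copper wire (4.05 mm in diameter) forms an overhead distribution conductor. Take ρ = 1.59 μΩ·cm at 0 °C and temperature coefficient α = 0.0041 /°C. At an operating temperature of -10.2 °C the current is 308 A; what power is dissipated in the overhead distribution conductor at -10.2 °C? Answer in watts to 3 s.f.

3.55×10^5 W

ρ = 1.59 μΩ·cm = 1.59×10^-8 Ω·m
A = π(d/2)² = π(2.0250e-03 m)² = 1.288e-05 m²
R₍0₎ = ρL/A = (1.59×10^-8)(3160)/(1.288e-05) = 3.9 Ω
R₍-10.2₎ = R₍0₎(1 + αΔT) = 3.9 × (1 + 0.0041×-10.2) = 3.737 Ω
P = I²R = (308)² × 3.737 = 3.55×10^5 W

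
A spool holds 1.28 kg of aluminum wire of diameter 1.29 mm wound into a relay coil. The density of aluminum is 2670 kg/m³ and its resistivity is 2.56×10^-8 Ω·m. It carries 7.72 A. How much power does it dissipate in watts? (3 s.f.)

A = π(d/2)² = π(6.4500e-04 m)² = 1.3070e-06 m²
L = m/(density·A) = 1.28/(2670×1.3070e-06) = 366.8 m
R = ρL/A = (2.56×10^-8)(366.8)/(1.3070e-06) = 7.185 Ω
P = I²R = (7.72)² × 7.185 = 428 W

428 W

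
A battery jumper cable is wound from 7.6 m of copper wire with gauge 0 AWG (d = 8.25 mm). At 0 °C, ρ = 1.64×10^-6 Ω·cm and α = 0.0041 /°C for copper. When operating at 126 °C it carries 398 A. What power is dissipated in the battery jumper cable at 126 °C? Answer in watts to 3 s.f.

ρ = 1.64×10^-6 Ω·cm = 1.64×10^-8 Ω·m
A = π(8.25/2 mm)² = π(4.1250e-03 m)² = 5.346e-05 m²
R₍0₎ = ρL/A = (1.64×10^-8)(7.6)/(5.346e-05) = 0.002332 Ω
R₍126₎ = R₍0₎(1 + αΔT) = 0.002332 × (1 + 0.0041×126) = 0.003536 Ω
P = I²R = (398)² × 0.003536 = 560 W

560 W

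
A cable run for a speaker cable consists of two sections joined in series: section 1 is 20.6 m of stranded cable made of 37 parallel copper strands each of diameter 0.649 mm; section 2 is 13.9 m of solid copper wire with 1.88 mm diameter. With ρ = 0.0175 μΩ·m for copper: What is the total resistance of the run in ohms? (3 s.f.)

ρ = 0.0175 μΩ·m = 1.75×10^-8 Ω·m
Section 1: A_strand = π(3.2450e-04)² = 3.308e-07 m²; R₁ = ρL/(N·A_s) = (1.75×10^-8)(20.6)/(37×3.308e-07) = 0.02945 Ω
Section 2: A = π(d/2)² = π(9.4000e-04 m)² = 2.776e-06 m²
R₂ = (1.75×10^-8)(13.9)/(2.776e-06) = 0.08763 Ω
R = R₁ + R₂ = 0.117 Ω

0.117 Ω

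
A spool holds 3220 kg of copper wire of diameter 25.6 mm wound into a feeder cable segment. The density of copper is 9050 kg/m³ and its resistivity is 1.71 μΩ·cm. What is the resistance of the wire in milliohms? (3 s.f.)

ρ = 1.71 μΩ·cm = 1.71×10^-8 Ω·m
A = π(d/2)² = π(1.2800e-02 m)² = 5.1472e-04 m²
L = m/(density·A) = 3220/(9050×5.1472e-04) = 691.3 m
R = ρL/A = (1.71×10^-8)(691.3)/(5.1472e-04) = 23.0 mΩ

23.0 mΩ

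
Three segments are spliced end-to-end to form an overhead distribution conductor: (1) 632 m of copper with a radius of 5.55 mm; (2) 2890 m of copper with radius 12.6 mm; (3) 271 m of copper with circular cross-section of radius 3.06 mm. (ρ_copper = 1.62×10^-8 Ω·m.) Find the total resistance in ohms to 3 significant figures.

0.349 Ω

Seg 1: A = πr² = π(5.5500e-03 m)² = 9.677e-05 m²
R_1 = (1.62×10^-8)(632)/(9.677e-05) = 0.1058 Ω
Seg 2: A = πr² = π(1.2600e-02 m)² = 4.988e-04 m²
R_2 = (1.62×10^-8)(2890)/(4.988e-04) = 0.09387 Ω
Seg 3: A = πr² = π(3.0600e-03 m)² = 2.942e-05 m²
R_3 = (1.62×10^-8)(271)/(2.942e-05) = 0.1492 Ω
R_total = R_1 + R_2 + R_3 = 0.349 Ω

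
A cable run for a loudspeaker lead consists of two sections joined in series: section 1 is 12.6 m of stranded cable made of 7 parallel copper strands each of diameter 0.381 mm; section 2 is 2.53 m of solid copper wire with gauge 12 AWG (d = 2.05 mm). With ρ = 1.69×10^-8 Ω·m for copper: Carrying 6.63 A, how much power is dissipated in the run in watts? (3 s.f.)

12.3 W

Section 1: A_strand = π(1.9050e-04)² = 1.140e-07 m²; R₁ = ρL/(N·A_s) = (1.69×10^-8)(12.6)/(7×1.140e-07) = 0.2668 Ω
Section 2: A = π(2.05/2 mm)² = π(1.0250e-03 m)² = 3.301e-06 m²
R₂ = (1.69×10^-8)(2.53)/(3.301e-06) = 0.01295 Ω
R = R₁ + R₂ = 0.2798 Ω
P = I²R = (6.63)² × 0.2798 = 12.3 W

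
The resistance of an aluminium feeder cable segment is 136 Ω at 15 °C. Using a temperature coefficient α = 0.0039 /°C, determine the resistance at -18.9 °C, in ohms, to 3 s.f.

ΔT = -18.9 − 15 = -33.9 °C
R = R₀(1 + αΔT) = 136 × (1 + 0.0039×-33.9) = 136 × 0.8678 = 118 Ω

118 Ω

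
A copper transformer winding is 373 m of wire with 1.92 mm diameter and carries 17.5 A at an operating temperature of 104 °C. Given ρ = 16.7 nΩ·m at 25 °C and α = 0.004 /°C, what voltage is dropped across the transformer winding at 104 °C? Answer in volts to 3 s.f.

49.5 V

ρ = 16.7 nΩ·m = 1.67×10^-8 Ω·m
A = π(d/2)² = π(9.6000e-04 m)² = 2.895e-06 m²
R₍25₎ = ρL/A = (1.67×10^-8)(373)/(2.895e-06) = 2.151 Ω
R₍104₎ = R₍25₎(1 + αΔT) = 2.151 × (1 + 0.004×79) = 2.831 Ω
V = IR = 17.5 × 2.831 = 49.5 V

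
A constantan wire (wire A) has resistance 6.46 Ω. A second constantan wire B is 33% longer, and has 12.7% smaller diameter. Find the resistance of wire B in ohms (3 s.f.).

11.3 Ω

R ∝ L/d², so R_B/R_A = (1 + 33/100) × (1 − 12.7/100)⁻²
= 1.33 × 1.312 = 1.745
R_B = 1.745 × 6.46 = 11.3 Ω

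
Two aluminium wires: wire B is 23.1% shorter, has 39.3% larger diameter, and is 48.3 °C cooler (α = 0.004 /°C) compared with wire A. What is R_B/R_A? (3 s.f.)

0.320

R ∝ ρL/d² with ρ ∝ (1+αΔT), so R_B/R_A = (1 − 23.1/100) × (1 + 39.3/100)⁻² × (1 − 0.004×48.3)
= 0.769 × 0.5153 × 0.8068 = 0.320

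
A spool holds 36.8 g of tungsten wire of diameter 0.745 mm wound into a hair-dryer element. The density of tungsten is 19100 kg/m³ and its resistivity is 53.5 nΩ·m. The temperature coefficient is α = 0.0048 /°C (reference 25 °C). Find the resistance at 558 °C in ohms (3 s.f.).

ρ = 53.5 nΩ·m = 5.35×10^-8 Ω·m
A = π(d/2)² = π(3.7250e-04 m)² = 4.3592e-07 m²
L = m/(density·A) = 0.0368/(19100×4.3592e-07) = 4.42 m
R = ρL/A = (5.35×10^-8)(4.42)/(4.3592e-07) = 0.5425 Ω
R(558 °C) = 0.5425 × (1 + 0.0048×533) = 1.93 Ω

1.93 Ω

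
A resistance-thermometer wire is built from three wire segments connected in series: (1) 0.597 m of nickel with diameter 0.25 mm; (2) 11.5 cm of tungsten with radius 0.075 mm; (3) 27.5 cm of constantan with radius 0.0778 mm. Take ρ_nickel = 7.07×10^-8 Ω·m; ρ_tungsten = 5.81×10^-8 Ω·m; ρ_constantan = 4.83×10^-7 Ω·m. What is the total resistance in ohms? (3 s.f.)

8.22 Ω

Seg 1: A = π(d/2)² = π(1.2500e-04 m)² = 4.909e-08 m²
R_1 = (7.07×10^-8)(0.597)/(4.909e-08) = 0.8599 Ω
Seg 2: A = πr² = π(7.5000e-05 m)² = 1.767e-08 m²
R_2 = (5.81×10^-8)(0.115)/(1.767e-08) = 0.3781 Ω
Seg 3: A = πr² = π(7.7800e-05 m)² = 1.902e-08 m²
R_3 = (4.83×10^-7)(0.275)/(1.902e-08) = 6.985 Ω
R_total = R_1 + R_2 + R_3 = 8.22 Ω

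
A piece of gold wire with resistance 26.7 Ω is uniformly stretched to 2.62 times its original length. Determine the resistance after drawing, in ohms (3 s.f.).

183 Ω

Volume constant ⇒ A' = A/k with k = 2.62. R' = ρ(kL)/(A/k) = k²R.
R' = 6.864 × 26.7 = 183 Ω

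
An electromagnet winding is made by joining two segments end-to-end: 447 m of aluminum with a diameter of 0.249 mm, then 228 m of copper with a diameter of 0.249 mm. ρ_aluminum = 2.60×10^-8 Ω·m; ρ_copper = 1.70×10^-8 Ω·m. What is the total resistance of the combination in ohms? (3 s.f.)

318 Ω

Segment 1: A = π(d/2)² = π(1.2450e-04 m)² = 4.870e-08 m²
R₁ = ρL/A = (2.60×10^-8)(447)/(4.870e-08) = 238.7 Ω
R₂ = (1.70×10^-8)(228)/(4.870e-08) = 79.6 Ω
R = R₁ + R₂ = 318 Ω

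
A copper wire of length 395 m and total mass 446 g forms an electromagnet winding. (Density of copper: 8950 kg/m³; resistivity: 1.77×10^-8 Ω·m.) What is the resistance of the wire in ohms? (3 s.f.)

55.4 Ω

A = m/(density·L) = 0.446/(8950×395) = 1.2616e-07 m²
R = ρL/A = (1.77×10^-8)(395)/(1.2616e-07) = 55.4 Ω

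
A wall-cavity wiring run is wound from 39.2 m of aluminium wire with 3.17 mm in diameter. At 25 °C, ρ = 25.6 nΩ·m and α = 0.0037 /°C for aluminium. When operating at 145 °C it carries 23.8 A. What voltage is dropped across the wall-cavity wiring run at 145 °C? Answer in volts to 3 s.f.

4.37 V

ρ = 25.6 nΩ·m = 2.56×10^-8 Ω·m
A = π(d/2)² = π(1.5850e-03 m)² = 7.892e-06 m²
R₍25₎ = ρL/A = (2.56×10^-8)(39.2)/(7.892e-06) = 0.1272 Ω
R₍145₎ = R₍25₎(1 + αΔT) = 0.1272 × (1 + 0.0037×120) = 0.1836 Ω
V = IR = 23.8 × 0.1836 = 4.37 V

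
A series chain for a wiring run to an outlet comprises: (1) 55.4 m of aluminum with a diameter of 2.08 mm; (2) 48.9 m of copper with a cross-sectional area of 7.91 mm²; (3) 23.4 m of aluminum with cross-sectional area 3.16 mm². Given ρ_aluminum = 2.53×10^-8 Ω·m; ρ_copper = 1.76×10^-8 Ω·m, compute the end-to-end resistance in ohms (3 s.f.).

0.709 Ω

Seg 1: A = π(d/2)² = π(1.0400e-03 m)² = 3.398e-06 m²
R_1 = (2.53×10^-8)(55.4)/(3.398e-06) = 0.4125 Ω
Seg 2: A = 7.91 mm² = 7.910e-06 m²
R_2 = (1.76×10^-8)(48.9)/(7.910e-06) = 0.1088 Ω
Seg 3: A = 3.16 mm² = 3.160e-06 m²
R_3 = (2.53×10^-8)(23.4)/(3.160e-06) = 0.1873 Ω
R_total = R_1 + R_2 + R_3 = 0.709 Ω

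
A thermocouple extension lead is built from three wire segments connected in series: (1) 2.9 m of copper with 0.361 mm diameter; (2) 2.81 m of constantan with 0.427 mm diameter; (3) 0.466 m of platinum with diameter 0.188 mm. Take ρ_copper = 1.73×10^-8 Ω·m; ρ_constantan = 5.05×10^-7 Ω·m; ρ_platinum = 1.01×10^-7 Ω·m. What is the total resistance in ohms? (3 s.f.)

12.1 Ω

Seg 1: A = π(d/2)² = π(1.8050e-04 m)² = 1.024e-07 m²
R_1 = (1.73×10^-8)(2.9)/(1.024e-07) = 0.4902 Ω
Seg 2: A = π(d/2)² = π(2.1350e-04 m)² = 1.432e-07 m²
R_2 = (5.05×10^-7)(2.81)/(1.432e-07) = 9.91 Ω
Seg 3: A = π(d/2)² = π(9.4000e-05 m)² = 2.776e-08 m²
R_3 = (1.01×10^-7)(0.466)/(2.776e-08) = 1.696 Ω
R_total = R_1 + R_2 + R_3 = 12.1 Ω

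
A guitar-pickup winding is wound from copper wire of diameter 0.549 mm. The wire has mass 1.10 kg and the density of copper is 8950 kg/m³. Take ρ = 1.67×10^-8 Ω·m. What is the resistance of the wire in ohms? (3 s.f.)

A = π(d/2)² = π(2.7450e-04 m)² = 2.3672e-07 m²
L = m/(density·A) = 1.1/(8950×2.3672e-07) = 519.2 m
R = ρL/A = (1.67×10^-8)(519.2)/(2.3672e-07) = 36.6 Ω

36.6 Ω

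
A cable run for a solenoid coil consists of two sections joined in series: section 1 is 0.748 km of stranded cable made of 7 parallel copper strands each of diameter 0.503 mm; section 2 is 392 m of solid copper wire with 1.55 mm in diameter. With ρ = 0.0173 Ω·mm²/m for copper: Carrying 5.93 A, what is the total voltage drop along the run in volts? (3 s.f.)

ρ = 0.0173 Ω·mm²/m = 1.73×10^-8 Ω·m
Section 1: A_strand = π(2.5150e-04)² = 1.987e-07 m²; R₁ = ρL/(N·A_s) = (1.73×10^-8)(748)/(7×1.987e-07) = 9.303 Ω
Section 2: A = π(d/2)² = π(7.7500e-04 m)² = 1.887e-06 m²
R₂ = (1.73×10^-8)(392)/(1.887e-06) = 3.594 Ω
R = R₁ + R₂ = 12.9 Ω
V = IR = 5.93 × 12.9 = 76.5 V

76.5 V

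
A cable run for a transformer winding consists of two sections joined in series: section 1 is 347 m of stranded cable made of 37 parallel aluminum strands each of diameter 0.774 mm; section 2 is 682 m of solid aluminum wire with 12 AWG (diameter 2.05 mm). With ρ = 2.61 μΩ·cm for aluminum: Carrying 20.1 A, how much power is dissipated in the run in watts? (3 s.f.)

ρ = 2.61 μΩ·cm = 2.61×10^-8 Ω·m
Section 1: A_strand = π(3.8700e-04)² = 4.705e-07 m²; R₁ = ρL/(N·A_s) = (2.61×10^-8)(347)/(37×4.705e-07) = 0.5202 Ω
Section 2: A = π(2.05/2 mm)² = π(1.0250e-03 m)² = 3.301e-06 m²
R₂ = (2.61×10^-8)(682)/(3.301e-06) = 5.393 Ω
R = R₁ + R₂ = 5.913 Ω
P = I²R = (20.1)² × 5.913 = 2390 W

2390 W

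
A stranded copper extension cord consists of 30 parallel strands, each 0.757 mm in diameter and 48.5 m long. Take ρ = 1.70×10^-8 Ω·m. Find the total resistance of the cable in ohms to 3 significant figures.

A_strand = π(3.7850e-04 m)² = 4.501e-07 m²
R_strand = ρL/A = (1.70×10^-8)(48.5)/(4.501e-07) = 1.832 Ω
R_total = R_strand/N = 1.832/30 = 0.0611 Ω

0.0611 Ω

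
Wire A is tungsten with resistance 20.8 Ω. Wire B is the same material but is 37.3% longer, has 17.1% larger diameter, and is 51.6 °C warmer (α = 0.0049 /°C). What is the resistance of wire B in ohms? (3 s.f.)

26.1 Ω

R ∝ ρL/d² with ρ ∝ (1+αΔT), so R_B/R_A = (1 + 37.3/100) × (1 + 17.1/100)⁻² × (1 + 0.0049×51.6)
= 1.373 × 0.7293 × 1.253 = 1.254
R_B = 1.254 × 20.8 = 26.1 Ω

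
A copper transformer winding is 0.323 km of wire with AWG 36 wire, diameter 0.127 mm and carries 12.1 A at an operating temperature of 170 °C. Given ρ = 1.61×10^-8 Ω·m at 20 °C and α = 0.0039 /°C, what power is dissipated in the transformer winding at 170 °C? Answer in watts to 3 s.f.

95300 W

A = π(0.127/2 mm)² = π(6.3500e-05 m)² = 1.267e-08 m²
R₍20₎ = ρL/A = (1.61×10^-8)(323)/(1.267e-08) = 410.5 Ω
R₍170₎ = R₍20₎(1 + αΔT) = 410.5 × (1 + 0.0039×150) = 650.7 Ω
P = I²R = (12.1)² × 650.7 = 95300 W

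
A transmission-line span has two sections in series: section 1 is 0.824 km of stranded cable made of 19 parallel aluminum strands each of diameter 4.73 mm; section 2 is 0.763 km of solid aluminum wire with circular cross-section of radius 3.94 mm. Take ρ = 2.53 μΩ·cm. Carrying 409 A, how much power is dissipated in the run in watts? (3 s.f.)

76700 W

ρ = 2.53 μΩ·cm = 2.53×10^-8 Ω·m
Section 1: A_strand = π(2.3650e-03)² = 1.757e-05 m²; R₁ = ρL/(N·A_s) = (2.53×10^-8)(824)/(19×1.757e-05) = 0.06244 Ω
Section 2: A = πr² = π(3.9400e-03 m)² = 4.877e-05 m²
R₂ = (2.53×10^-8)(763)/(4.877e-05) = 0.3958 Ω
R = R₁ + R₂ = 0.4583 Ω
P = I²R = (409)² × 0.4583 = 76700 W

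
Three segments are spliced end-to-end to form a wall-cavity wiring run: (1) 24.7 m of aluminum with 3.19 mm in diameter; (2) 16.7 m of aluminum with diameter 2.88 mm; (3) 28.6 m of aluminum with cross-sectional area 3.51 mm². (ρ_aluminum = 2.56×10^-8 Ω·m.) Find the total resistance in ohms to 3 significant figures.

0.353 Ω

Seg 1: A = π(d/2)² = π(1.5950e-03 m)² = 7.992e-06 m²
R_1 = (2.56×10^-8)(24.7)/(7.992e-06) = 0.07912 Ω
Seg 2: A = π(d/2)² = π(1.4400e-03 m)² = 6.514e-06 m²
R_2 = (2.56×10^-8)(16.7)/(6.514e-06) = 0.06563 Ω
Seg 3: A = 3.51 mm² = 3.510e-06 m²
R_3 = (2.56×10^-8)(28.6)/(3.510e-06) = 0.2086 Ω
R_total = R_1 + R_2 + R_3 = 0.353 Ω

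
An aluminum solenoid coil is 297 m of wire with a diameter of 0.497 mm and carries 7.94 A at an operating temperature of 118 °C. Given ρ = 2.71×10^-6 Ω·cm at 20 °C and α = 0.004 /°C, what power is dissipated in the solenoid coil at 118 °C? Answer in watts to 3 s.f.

ρ = 2.71×10^-6 Ω·cm = 2.71×10^-8 Ω·m
A = π(d/2)² = π(2.4850e-04 m)² = 1.940e-07 m²
R₍20₎ = ρL/A = (2.71×10^-8)(297)/(1.940e-07) = 41.49 Ω
R₍118₎ = R₍20₎(1 + αΔT) = 41.49 × (1 + 0.004×98) = 57.75 Ω
P = I²R = (7.94)² × 57.75 = 3640 W

3640 W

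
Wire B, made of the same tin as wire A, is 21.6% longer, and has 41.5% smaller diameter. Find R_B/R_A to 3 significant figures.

R ∝ L/d², so R_B/R_A = (1 + 21.6/100) × (1 − 41.5/100)⁻²
= 1.216 × 2.922 = 3.55

3.55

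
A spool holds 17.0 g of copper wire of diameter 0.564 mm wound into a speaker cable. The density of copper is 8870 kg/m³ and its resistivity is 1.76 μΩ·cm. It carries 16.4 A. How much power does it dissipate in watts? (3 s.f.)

145 W

ρ = 1.76 μΩ·cm = 1.76×10^-8 Ω·m
A = π(d/2)² = π(2.8200e-04 m)² = 2.4983e-07 m²
L = m/(density·A) = 0.017/(8870×2.4983e-07) = 7.671 m
R = ρL/A = (1.76×10^-8)(7.671)/(2.4983e-07) = 0.5404 Ω
P = I²R = (16.4)² × 0.5404 = 145 W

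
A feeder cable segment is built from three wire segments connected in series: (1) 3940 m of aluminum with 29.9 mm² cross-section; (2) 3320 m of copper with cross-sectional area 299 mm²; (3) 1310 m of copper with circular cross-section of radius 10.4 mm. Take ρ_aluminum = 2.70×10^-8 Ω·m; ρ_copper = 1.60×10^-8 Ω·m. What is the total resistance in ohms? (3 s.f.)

3.80 Ω

Seg 1: A = 29.9 mm² = 2.990e-05 m²
R_1 = (2.70×10^-8)(3940)/(2.990e-05) = 3.558 Ω
Seg 2: A = 299 mm² = 2.990e-04 m²
R_2 = (1.60×10^-8)(3320)/(2.990e-04) = 0.1777 Ω
Seg 3: A = πr² = π(1.0400e-02 m)² = 3.398e-04 m²
R_3 = (1.60×10^-8)(1310)/(3.398e-04) = 0.06168 Ω
R_total = R_1 + R_2 + R_3 = 3.80 Ω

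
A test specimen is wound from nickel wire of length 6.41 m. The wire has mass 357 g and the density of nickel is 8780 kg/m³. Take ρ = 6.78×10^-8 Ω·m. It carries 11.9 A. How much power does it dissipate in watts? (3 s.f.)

9.70 W

A = m/(density·L) = 0.357/(8780×6.41) = 6.3433e-06 m²
R = ρL/A = (6.78×10^-8)(6.41)/(6.3433e-06) = 0.06851 Ω
P = I²R = (11.9)² × 0.06851 = 9.70 W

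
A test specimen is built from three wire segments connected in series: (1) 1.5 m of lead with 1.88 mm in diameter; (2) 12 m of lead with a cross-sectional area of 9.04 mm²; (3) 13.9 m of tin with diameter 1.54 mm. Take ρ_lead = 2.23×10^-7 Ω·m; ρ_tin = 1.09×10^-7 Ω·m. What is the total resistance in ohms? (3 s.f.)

Seg 1: A = π(d/2)² = π(9.4000e-04 m)² = 2.776e-06 m²
R_1 = (2.23×10^-7)(1.5)/(2.776e-06) = 0.1205 Ω
Seg 2: A = 9.04 mm² = 9.040e-06 m²
R_2 = (2.23×10^-7)(12)/(9.040e-06) = 0.296 Ω
Seg 3: A = π(d/2)² = π(7.7000e-04 m)² = 1.863e-06 m²
R_3 = (1.09×10^-7)(13.9)/(1.863e-06) = 0.8134 Ω
R_total = R_1 + R_2 + R_3 = 1.23 Ω

1.23 Ω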